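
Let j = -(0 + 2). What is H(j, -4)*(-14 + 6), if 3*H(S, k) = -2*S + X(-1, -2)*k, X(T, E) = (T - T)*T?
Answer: -32/3 ≈ -10.667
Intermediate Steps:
X(T, E) = 0 (X(T, E) = 0*T = 0)
j = -2 (j = -1*2 = -2)
H(S, k) = -2*S/3 (H(S, k) = (-2*S + 0*k)/3 = (-2*S + 0)/3 = (-2*S)/3 = -2*S/3)
H(j, -4)*(-14 + 6) = (-2/3*(-2))*(-14 + 6) = (4/3)*(-8) = -32/3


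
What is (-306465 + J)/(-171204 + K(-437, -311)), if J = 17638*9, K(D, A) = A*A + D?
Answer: 147723/74920 ≈ 1.9717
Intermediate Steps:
K(D, A) = D + A**2 (K(D, A) = A**2 + D = D + A**2)
J = 158742
(-306465 + J)/(-171204 + K(-437, -311)) = (-306465 + 158742)/(-171204 + (-437 + (-311)**2)) = -147723/(-171204 + (-437 + 96721)) = -147723/(-171204 + 96284) = -147723/(-74920) = -147723*(-1/74920) = 147723/74920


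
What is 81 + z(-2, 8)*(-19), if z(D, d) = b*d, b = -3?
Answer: 537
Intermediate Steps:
z(D, d) = -3*d
81 + z(-2, 8)*(-19) = 81 - 3*8*(-19) = 81 - 24*(-19) = 81 + 456 = 537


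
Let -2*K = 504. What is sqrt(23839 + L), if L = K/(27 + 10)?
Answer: sqrt(32626267)/37 ≈ 154.38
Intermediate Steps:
K = -252 (K = -1/2*504 = -252)
L = -252/37 (L = -252/(27 + 10) = -252/37 ≈ -6.8108)
sqrt(23839 + L) = sqrt(23839 - 252/37) = sqrt(881791/37) = sqrt(32626267)/37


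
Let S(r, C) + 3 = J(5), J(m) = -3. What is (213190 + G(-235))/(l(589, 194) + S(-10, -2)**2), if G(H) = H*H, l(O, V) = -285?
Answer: -268415/249 ≈ -1078.0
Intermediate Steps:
S(r, C) = -6 (S(r, C) = -3 - 3 = -6)
G(H) = H**2
(213190 + G(-235))/(l(589, 194) + S(-10, -2)**2) = (213190 + (-235)**2)/(-285 + (-6)**2) = (213190 + 55225)/(-285 + 36) = 268415/(-249) = 268415*(-1/249) = -268415/249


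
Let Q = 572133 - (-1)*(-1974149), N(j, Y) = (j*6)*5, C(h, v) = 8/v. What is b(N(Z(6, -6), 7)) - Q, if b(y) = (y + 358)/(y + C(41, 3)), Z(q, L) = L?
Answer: 372935989/266 ≈ 1.4020e+6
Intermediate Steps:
N(j, Y) = 30*j (N(j, Y) = (6*j)*5 = 30*j)
b(y) = (358 + y)/(8/3 + y) (b(y) = (y + 358)/(y + 8/3) = (358 + y)/(y + 8*(⅓)) = (358 + y)/(y + 8/3) = (358 + y)/(8/3 + y))
Q = -1402016 (Q = 572133 - 1*1974149 = 572133 - 1974149 = -1402016)
b(N(Z(6, -6), 7)) - Q = 3*(358 + 30*(-6))/(8 + 3*(30*(-6))) - 1*(-1402016) = 3*(358 - 180)/(8 + 3*(-180)) + 1402016 = 3*178/(8 - 540) + 1402016 = 3*178/(-532) + 1402016 = 3*(-1/532)*178 + 1402016 = -267/266 + 1402016 = 372935989/266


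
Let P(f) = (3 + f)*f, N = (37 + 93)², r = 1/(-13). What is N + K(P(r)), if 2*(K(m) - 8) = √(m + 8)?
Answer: 16908 + 3*√146/26 ≈ 16909.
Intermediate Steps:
r = -1/13 ≈ -0.076923
N = 16900 (N = 130² = 16900)
P(f) = f*(3 + f)
K(m) = 8 + √(8 + m)/2 (K(m) = 8 + √(m + 8)/2 = 8 + √(8 + m)/2)
N + K(P(r)) = 16900 + (8 + √(8 - (3 - 1/13)/13)/2) = 16900 + (8 + √(8 - 1/13*38/13)/2) = 16900 + (8 + √(8 - 38/169)/2) = 16900 + (8 + √(1314/169)/2) = 16900 + (8 + (3*√146/13)/2) = 16900 + (8 + 3*√146/26) = 16908 + 3*√146/26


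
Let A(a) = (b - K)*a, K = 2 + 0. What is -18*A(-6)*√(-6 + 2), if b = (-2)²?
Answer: 432*I ≈ 432.0*I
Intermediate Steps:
K = 2
b = 4
A(a) = 2*a (A(a) = (4 - 1*2)*a = (4 - 2)*a = 2*a)
-18*A(-6)*√(-6 + 2) = -18*2*(-6)*√(-6 + 2) = -(-216)*√(-4) = -(-216)*2*I = -(-432)*I = 432*I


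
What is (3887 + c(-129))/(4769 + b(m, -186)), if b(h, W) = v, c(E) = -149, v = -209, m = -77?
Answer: 623/760 ≈ 0.81974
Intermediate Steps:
b(h, W) = -209
(3887 + c(-129))/(4769 + b(m, -186)) = (3887 - 149)/(4769 - 209) = 3738/4560 = 3738*(1/4560) = 623/760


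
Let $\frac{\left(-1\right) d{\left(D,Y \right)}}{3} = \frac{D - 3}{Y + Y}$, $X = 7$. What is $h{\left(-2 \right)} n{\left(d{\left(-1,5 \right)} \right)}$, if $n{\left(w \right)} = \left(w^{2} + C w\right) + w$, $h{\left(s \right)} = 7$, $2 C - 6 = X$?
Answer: $\frac{1827}{25} \approx 73.08$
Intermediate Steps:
$C = \frac{13}{2}$ ($C = 3 + \frac{1}{2} \cdot 7 = 3 + \frac{7}{2} = \frac{13}{2} \approx 6.5$)
$d{\left(D,Y \right)} = - \frac{3 \left(-3 + D\right)}{2 Y}$ ($d{\left(D,Y \right)} = - 3 \frac{D - 3}{Y + Y} = - 3 \frac{-3 + D}{2 Y} = - \frac{3 \left(-3 + D\right)}{2 Y}$)
$n{\left(w \right)} = w^{2} + \frac{15 w}{2}$ ($n{\left(w \right)} = \left(w^{2} + \frac{13 w}{2}\right) + w = w^{2} + \frac{15 w}{2}$)
$h{\left(-2 \right)} n{\left(d{\left(-1,5 \right)} \right)} = 7 \frac{\frac{3 \left(3 - -1\right)}{2 \cdot 5} \left(15 + 2 \frac{3 \left(3 - -1\right)}{2 \cdot 5}\right)}{2} = 7 \frac{\frac{3}{2} \cdot \frac{1}{5} \left(3 + 1\right) \left(15 + 2 \cdot \frac{3}{2} \cdot \frac{1}{5} \left(3 + 1\right)\right)}{2} = 7 \frac{\frac{3}{2} \cdot \frac{1}{5} \cdot 4 \left(15 + 2 \cdot \frac{3}{2} \cdot \frac{1}{5} \cdot 4\right)}{2} = 7 \cdot \frac{1}{2} \cdot \frac{6}{5} \left(15 + 2 \cdot \frac{6}{5}\right) = 7 \cdot \frac{1}{2} \cdot \frac{6}{5} \left(15 + \frac{12}{5}\right) = 7 \cdot \frac{1}{2} \cdot \frac{6}{5} \cdot \frac{87}{5} = 7 \cdot \frac{261}{25} = \frac{1827}{25}$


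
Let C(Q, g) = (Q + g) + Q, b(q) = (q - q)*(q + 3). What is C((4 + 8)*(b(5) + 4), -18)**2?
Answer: 6084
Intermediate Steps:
b(q) = 0 (b(q) = 0*(3 + q) = 0)
C(Q, g) = g + 2*Q
C((4 + 8)*(b(5) + 4), -18)**2 = (-18 + 2*((4 + 8)*(0 + 4)))**2 = (-18 + 2*(12*4))**2 = (-18 + 2*48)**2 = (-18 + 96)**2 = 78**2 = 6084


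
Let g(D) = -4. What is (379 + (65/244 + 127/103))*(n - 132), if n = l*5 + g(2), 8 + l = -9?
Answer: -2113359131/25132 ≈ -84090.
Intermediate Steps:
l = -17 (l = -8 - 9 = -17)
n = -89 (n = -17*5 - 4 = -85 - 4 = -89)
(379 + (65/244 + 127/103))*(n - 132) = (379 + (65/244 + 127/103))*(-89 - 132) = (379 + (65*(1/244) + 127*(1/103)))*(-221) = (379 + (65/244 + 127/103))*(-221) = (379 + 37683/25132)*(-221) = (9562711/25132)*(-221) = -2113359131/25132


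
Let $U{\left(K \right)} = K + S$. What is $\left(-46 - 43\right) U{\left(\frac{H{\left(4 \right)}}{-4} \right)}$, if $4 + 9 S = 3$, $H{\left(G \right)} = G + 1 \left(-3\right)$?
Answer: $\frac{1157}{36} \approx 32.139$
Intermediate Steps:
$H{\left(G \right)} = -3 + G$ ($H{\left(G \right)} = G - 3 = -3 + G$)
$S = - \frac{1}{9}$ ($S = - \frac{4}{9} + \frac{1}{9} \cdot 3 = - \frac{4}{9} + \frac{1}{3} = - \frac{1}{9} \approx -0.11111$)
$U{\left(K \right)} = - \frac{1}{9} + K$ ($U{\left(K \right)} = K - \frac{1}{9} = - \frac{1}{9} + K$)
$\left(-46 - 43\right) U{\left(\frac{H{\left(4 \right)}}{-4} \right)} = \left(-46 - 43\right) \left(- \frac{1}{9} + \frac{-3 + 4}{-4}\right) = - 89 \left(- \frac{1}{9} + 1 \left(- \frac{1}{4}\right)\right) = - 89 \left(- \frac{1}{9} - \frac{1}{4}\right) = \left(-89\right) \left(- \frac{13}{36}\right) = \frac{1157}{36}$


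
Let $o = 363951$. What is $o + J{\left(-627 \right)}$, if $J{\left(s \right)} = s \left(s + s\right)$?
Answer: $1150209$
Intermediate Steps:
$J{\left(s \right)} = 2 s^{2}$ ($J{\left(s \right)} = s 2 s = 2 s^{2}$)
$o + J{\left(-627 \right)} = 363951 + 2 \left(-627\right)^{2} = 363951 + 2 \cdot 393129 = 363951 + 786258 = 1150209$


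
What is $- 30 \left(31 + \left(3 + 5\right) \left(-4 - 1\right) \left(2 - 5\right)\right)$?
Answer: $-4530$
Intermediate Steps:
$- 30 \left(31 + \left(3 + 5\right) \left(-4 - 1\right) \left(2 - 5\right)\right) = - 30 \left(31 + 8 \left(\left(-5\right) \left(-3\right)\right)\right) = - 30 \left(31 + 8 \cdot 15\right) = - 30 \left(31 + 120\right) = \left(-30\right) 151 = -4530$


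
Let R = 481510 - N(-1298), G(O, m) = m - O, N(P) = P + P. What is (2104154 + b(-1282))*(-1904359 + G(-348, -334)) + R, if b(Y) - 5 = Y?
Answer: -4004602816459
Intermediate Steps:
b(Y) = 5 + Y
N(P) = 2*P
R = 484106 (R = 481510 - 2*(-1298) = 481510 - 1*(-2596) = 481510 + 2596 = 484106)
(2104154 + b(-1282))*(-1904359 + G(-348, -334)) + R = (2104154 + (5 - 1282))*(-1904359 + (-334 - 1*(-348))) + 484106 = (2104154 - 1277)*(-1904359 + (-334 + 348)) + 484106 = 2102877*(-1904359 + 14) + 484106 = 2102877*(-1904345) + 484106 = -4004603300565 + 484106 = -4004602816459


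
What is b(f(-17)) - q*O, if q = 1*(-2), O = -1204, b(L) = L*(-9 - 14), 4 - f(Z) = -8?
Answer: -2684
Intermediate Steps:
f(Z) = 12 (f(Z) = 4 - 1*(-8) = 4 + 8 = 12)
b(L) = -23*L (b(L) = L*(-23) = -23*L)
q = -2
b(f(-17)) - q*O = -23*12 - (-2)*(-1204) = -276 - 1*2408 = -276 - 2408 = -2684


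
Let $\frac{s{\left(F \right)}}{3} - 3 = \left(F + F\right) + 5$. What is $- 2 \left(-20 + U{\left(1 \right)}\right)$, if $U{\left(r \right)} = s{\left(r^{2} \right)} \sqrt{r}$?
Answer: $-20$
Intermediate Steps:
$s{\left(F \right)} = 24 + 6 F$ ($s{\left(F \right)} = 9 + 3 \left(\left(F + F\right) + 5\right) = 9 + 3 \left(2 F + 5\right) = 9 + 3 \left(5 + 2 F\right) = 9 + \left(15 + 6 F\right) = 24 + 6 F$)
$U{\left(r \right)} = \sqrt{r} \left(24 + 6 r^{2}\right)$ ($U{\left(r \right)} = \left(24 + 6 r^{2}\right) \sqrt{r} = \sqrt{r} \left(24 + 6 r^{2}\right)$)
$- 2 \left(-20 + U{\left(1 \right)}\right) = - 2 \left(-20 + 6 \sqrt{1} \left(4 + 1^{2}\right)\right) = - 2 \left(-20 + 6 \cdot 1 \left(4 + 1\right)\right) = - 2 \left(-20 + 6 \cdot 1 \cdot 5\right) = - 2 \left(-20 + 30\right) = \left(-2\right) 10 = -20$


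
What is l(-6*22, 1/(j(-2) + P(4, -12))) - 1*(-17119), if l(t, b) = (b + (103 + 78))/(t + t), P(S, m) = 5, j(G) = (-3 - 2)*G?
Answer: 16947131/990 ≈ 17118.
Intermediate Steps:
j(G) = -5*G
l(t, b) = (181 + b)/(2*t) (l(t, b) = (b + 181)/((2*t)) = (181 + b)*(1/(2*t)) = (181 + b)/(2*t))
l(-6*22, 1/(j(-2) + P(4, -12))) - 1*(-17119) = (181 + 1/(-5*(-2) + 5))/(2*((-6*22))) - 1*(-17119) = (1/2)*(181 + 1/(10 + 5))/(-132) + 17119 = (1/2)*(-1/132)*(181 + 1/15) + 17119 = (1/2)*(-1/132)*(2716/15) + 17119 = -679/990 + 17119 = 16947131/990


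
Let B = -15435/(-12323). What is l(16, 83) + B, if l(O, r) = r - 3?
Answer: 1001275/12323 ≈ 81.253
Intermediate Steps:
l(O, r) = -3 + r
B = 15435/12323 (B = -15435*(-1/12323) = 15435/12323 ≈ 1.2525)
l(16, 83) + B = (-3 + 83) + 15435/12323 = 80 + 15435/12323 = 1001275/12323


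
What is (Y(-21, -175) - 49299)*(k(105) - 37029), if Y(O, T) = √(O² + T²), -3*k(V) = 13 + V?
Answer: 1827431765 - 778435*√634/3 ≈ 1.8209e+9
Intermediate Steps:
k(V) = -13/3 - V/3 (k(V) = -(13 + V)/3 = -13/3 - V/3)
(Y(-21, -175) - 49299)*(k(105) - 37029) = (√((-21)² + (-175)²) - 49299)*((-13/3 - ⅓*105) - 37029) = (√(441 + 30625) - 49299)*((-13/3 - 35) - 37029) = (√31066 - 49299)*(-118/3 - 37029) = (7*√634 - 49299)*(-111205/3) = (-49299 + 7*√634)*(-111205/3) = 1827431765 - 778435*√634/3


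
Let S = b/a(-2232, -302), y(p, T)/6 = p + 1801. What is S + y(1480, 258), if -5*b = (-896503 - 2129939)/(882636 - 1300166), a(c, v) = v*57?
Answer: 117908664599507/5989467850 ≈ 19686.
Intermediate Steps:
a(c, v) = 57*v
y(p, T) = 10806 + 6*p (y(p, T) = 6*(p + 1801) = 6*(1801 + p) = 10806 + 6*p)
b = -1513221/1043825 (b = -(-896503 - 2129939)/(5*(882636 - 1300166)) = -(-3026442)/(5*(-417530)) = -(-3026442)*(-1)/(5*417530) = -1/5*1513221/208765 = -1513221/1043825 ≈ -1.4497)
S = 504407/5989467850 (S = -1513221/(1043825*(57*(-302))) = -1513221/1043825/(-17214) = -1513221/1043825*(-1/17214) = 504407/5989467850 ≈ 8.4216e-5)
S + y(1480, 258) = 504407/5989467850 + (10806 + 6*1480) = 504407/5989467850 + (10806 + 8880) = 504407/5989467850 + 19686 = 117908664599507/5989467850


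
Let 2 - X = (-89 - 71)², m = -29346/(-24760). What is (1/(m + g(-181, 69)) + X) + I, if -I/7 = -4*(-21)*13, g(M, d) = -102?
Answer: -41488920434/1248087 ≈ -33242.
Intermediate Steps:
m = 14673/12380 (m = -29346*(-1/24760) = 14673/12380 ≈ 1.1852)
I = -7644 (I = -7*(-4*(-21))*13 = -588*13 = -7*1092 = -7644)
X = -25598 (X = 2 - (-89 - 71)² = 2 - 1*(-160)² = 2 - 1*25600 = 2 - 25600 = -25598)
(1/(m + g(-181, 69)) + X) + I = (1/(14673/12380 - 102) - 25598) - 7644 = (1/(-1248087/12380) - 25598) - 7644 = (-12380/1248087 - 25598) - 7644 = -31948543406/1248087 - 7644 = -41488920434/1248087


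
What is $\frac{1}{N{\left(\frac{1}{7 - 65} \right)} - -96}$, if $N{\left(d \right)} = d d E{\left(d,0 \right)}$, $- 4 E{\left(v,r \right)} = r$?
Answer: $\frac{1}{96} \approx 0.010417$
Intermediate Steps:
$E{\left(v,r \right)} = - \frac{r}{4}$
$N{\left(d \right)} = 0$ ($N{\left(d \right)} = d d \left(\left(- \frac{1}{4}\right) 0\right) = d^{2} \cdot 0 = 0$)
$\frac{1}{N{\left(\frac{1}{7 - 65} \right)} - -96} = \frac{1}{0 - -96} = \frac{1}{0 + 96} = \frac{1}{96}$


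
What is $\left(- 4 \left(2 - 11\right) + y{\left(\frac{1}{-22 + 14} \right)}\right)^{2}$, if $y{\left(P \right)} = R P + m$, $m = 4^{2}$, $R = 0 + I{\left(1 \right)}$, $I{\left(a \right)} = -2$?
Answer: $\frac{43681}{16} \approx 2730.1$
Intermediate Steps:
$R = -2$ ($R = 0 - 2 = -2$)
$m = 16$
$y{\left(P \right)} = 16 - 2 P$ ($y{\left(P \right)} = - 2 P + 16 = 16 - 2 P$)
$\left(- 4 \left(2 - 11\right) + y{\left(\frac{1}{-22 + 14} \right)}\right)^{2} = \left(- 4 \left(2 - 11\right) + \left(16 - \frac{2}{-22 + 14}\right)\right)^{2} = \left(\left(-4\right) \left(-9\right) + \left(16 - \frac{2}{-8}\right)\right)^{2} = \left(36 + \left(16 - - \frac{1}{4}\right)\right)^{2} = \left(36 + \left(16 + \frac{1}{4}\right)\right)^{2} = \left(36 + \frac{65}{4}\right)^{2} = \left(\frac{209}{4}\right)^{2} = \frac{43681}{16}$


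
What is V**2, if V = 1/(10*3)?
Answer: 1/900 ≈ 0.0011111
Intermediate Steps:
V = 1/30 ≈ 0.033333
V**2 = (1/30)**2 = 1/900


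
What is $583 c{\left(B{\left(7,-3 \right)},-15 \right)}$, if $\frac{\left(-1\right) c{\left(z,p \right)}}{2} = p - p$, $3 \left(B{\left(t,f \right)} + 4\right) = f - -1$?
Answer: $0$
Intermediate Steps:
$B{\left(t,f \right)} = - \frac{11}{3} + \frac{f}{3}$ ($B{\left(t,f \right)} = -4 + \frac{f - -1}{3} = -4 + \frac{f + 1}{3} = -4 + \frac{1 + f}{3} = -4 + \left(\frac{1}{3} + \frac{f}{3}\right) = - \frac{11}{3} + \frac{f}{3}$)
$c{\left(z,p \right)} = 0$ ($c{\left(z,p \right)} = - 2 \left(p - p\right) = \left(-2\right) 0 = 0$)
$583 c{\left(B{\left(7,-3 \right)},-15 \right)} = 583 \cdot 0 = 0$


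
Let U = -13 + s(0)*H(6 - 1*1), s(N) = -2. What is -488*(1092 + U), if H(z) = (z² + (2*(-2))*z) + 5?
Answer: -516792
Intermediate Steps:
H(z) = 5 + z² - 4*z (H(z) = (z² - 4*z) + 5 = 5 + z² - 4*z)
U = -33 (U = -13 - 2*(5 + (6 - 1*1)² - 4*(6 - 1*1)) = -13 - 2*(5 + (6 - 1)² - 4*(6 - 1)) = -13 - 2*(5 + 5² - 4*5) = -13 - 2*(5 + 25 - 20) = -13 - 2*10 = -13 - 20 = -33)
-488*(1092 + U) = -488*(1092 - 33) = -488*1059 = -516792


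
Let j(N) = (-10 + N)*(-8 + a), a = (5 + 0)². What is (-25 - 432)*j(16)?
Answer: -46614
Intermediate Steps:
a = 25 (a = 5² = 25)
j(N) = -170 + 17*N (j(N) = (-10 + N)*(-8 + 25) = (-10 + N)*17 = -170 + 17*N)
(-25 - 432)*j(16) = (-25 - 432)*(-170 + 17*16) = -457*(-170 + 272) = -457*102 = -46614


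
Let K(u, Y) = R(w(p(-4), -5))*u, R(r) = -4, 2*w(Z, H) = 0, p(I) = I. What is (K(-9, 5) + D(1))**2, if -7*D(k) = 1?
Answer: 63001/49 ≈ 1285.7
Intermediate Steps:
w(Z, H) = 0 (w(Z, H) = (1/2)*0 = 0)
K(u, Y) = -4*u
D(k) = -1/7 (D(k) = -1/7*1 = -1/7)
(K(-9, 5) + D(1))**2 = (-4*(-9) - 1/7)**2 = (36 - 1/7)**2 = (251/7)**2 = 63001/49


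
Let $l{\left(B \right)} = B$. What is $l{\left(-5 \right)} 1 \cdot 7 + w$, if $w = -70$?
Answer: $-105$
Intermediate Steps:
$l{\left(-5 \right)} 1 \cdot 7 + w = - 5 \cdot 1 \cdot 7 - 70 = \left(-5\right) 7 - 70 = -35 - 70 = -105$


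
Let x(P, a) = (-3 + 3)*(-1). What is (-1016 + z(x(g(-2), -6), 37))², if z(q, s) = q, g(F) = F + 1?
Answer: 1032256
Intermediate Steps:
g(F) = 1 + F
x(P, a) = 0 (x(P, a) = 0*(-1) = 0)
(-1016 + z(x(g(-2), -6), 37))² = (-1016 + 0)² = (-1016)² = 1032256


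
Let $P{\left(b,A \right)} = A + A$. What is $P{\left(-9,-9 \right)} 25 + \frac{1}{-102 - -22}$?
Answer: $- \frac{36001}{80} \approx -450.01$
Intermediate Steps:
$P{\left(b,A \right)} = 2 A$
$P{\left(-9,-9 \right)} 25 + \frac{1}{-102 - -22} = 2 \left(-9\right) 25 + \frac{1}{-102 - -22} = \left(-18\right) 25 + \frac{1}{-102 + 22} = -450 + \frac{1}{-80} = -450 - \frac{1}{80} = - \frac{36001}{80}$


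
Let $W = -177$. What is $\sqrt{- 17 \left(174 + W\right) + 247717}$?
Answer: $2 \sqrt{61942} \approx 497.76$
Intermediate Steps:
$\sqrt{- 17 \left(174 + W\right) + 247717} = \sqrt{- 17 \left(174 - 177\right) + 247717} = \sqrt{\left(-17\right) \left(-3\right) + 247717} = \sqrt{51 + 247717} = \sqrt{247768} = 2 \sqrt{61942}$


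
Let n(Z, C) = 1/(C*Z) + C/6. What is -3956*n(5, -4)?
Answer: 42527/15 ≈ 2835.1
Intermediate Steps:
n(Z, C) = C/6 + 1/(C*Z) (n(Z, C) = 1/(C*Z) + C*(⅙) = 1/(C*Z) + C/6 = C/6 + 1/(C*Z))
-3956*n(5, -4) = -3956*((⅙)*(-4) + 1/(-4*5)) = -3956*(-⅔ - ¼*⅕) = -3956*(-⅔ - 1/20) = -3956*(-43/60) = 42527/15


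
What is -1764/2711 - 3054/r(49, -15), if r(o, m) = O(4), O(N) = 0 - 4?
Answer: 4136169/5422 ≈ 762.85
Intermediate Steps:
O(N) = -4
r(o, m) = -4
-1764/2711 - 3054/r(49, -15) = -1764/2711 - 3054/(-4) = -1764*1/2711 - 3054*(-¼) = -1764/2711 + 1527/2 = 4136169/5422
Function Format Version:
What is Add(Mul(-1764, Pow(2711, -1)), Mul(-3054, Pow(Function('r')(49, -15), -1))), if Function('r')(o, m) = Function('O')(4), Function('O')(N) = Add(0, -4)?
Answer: Rational(4136169, 5422) ≈ 762.85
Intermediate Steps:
Function('O')(N) = -4
Function('r')(o, m) = -4
Add(Mul(-1764, Pow(2711, -1)), Mul(-3054, Pow(Function('r')(49, -15), -1))) = Add(Mul(-1764, Pow(2711, -1)), Mul(-3054, Pow(-4, -1))) = Add(Mul(-1764, Rational(1, 2711)), Mul(-3054, Rational(-1, 4))) = Add(Rational(-1764, 2711), Rational(1527, 2)) = Rational(4136169, 5422)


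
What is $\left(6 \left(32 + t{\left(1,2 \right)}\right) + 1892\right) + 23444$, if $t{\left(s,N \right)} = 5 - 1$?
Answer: $25552$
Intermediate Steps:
$t{\left(s,N \right)} = 4$
$\left(6 \left(32 + t{\left(1,2 \right)}\right) + 1892\right) + 23444 = \left(6 \left(32 + 4\right) + 1892\right) + 23444 = \left(6 \cdot 36 + 1892\right) + 23444 = \left(216 + 1892\right) + 23444 = 2108 + 23444 = 25552$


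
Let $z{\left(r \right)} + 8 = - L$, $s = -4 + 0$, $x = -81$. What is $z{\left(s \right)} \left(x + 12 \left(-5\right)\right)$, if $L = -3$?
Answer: $705$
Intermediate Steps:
$s = -4$
$z{\left(r \right)} = -5$ ($z{\left(r \right)} = -8 - -3 = -8 + 3 = -5$)
$z{\left(s \right)} \left(x + 12 \left(-5\right)\right) = - 5 \left(-81 + 12 \left(-5\right)\right) = - 5 \left(-81 - 60\right) = \left(-5\right) \left(-141\right) = 705$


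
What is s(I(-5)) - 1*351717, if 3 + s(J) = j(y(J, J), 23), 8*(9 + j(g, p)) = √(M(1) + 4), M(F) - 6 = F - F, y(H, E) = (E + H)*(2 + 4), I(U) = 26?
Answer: -351729 + √10/8 ≈ -3.5173e+5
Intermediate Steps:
y(H, E) = 6*E + 6*H (y(H, E) = (E + H)*6 = 6*E + 6*H)
M(F) = 6 (M(F) = 6 + (F - F) = 6 + 0 = 6)
j(g, p) = -9 + √10/8 (j(g, p) = -9 + √(6 + 4)/8 = -9 + √10/8)
s(J) = -12 + √10/8 (s(J) = -3 + (-9 + √10/8) = -12 + √10/8)
s(I(-5)) - 1*351717 = (-12 + √10/8) - 1*351717 = (-12 + √10/8) - 351717 = -351729 + √10/8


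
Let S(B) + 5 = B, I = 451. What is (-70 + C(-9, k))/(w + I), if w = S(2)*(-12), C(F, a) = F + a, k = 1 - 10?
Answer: -88/487 ≈ -0.18070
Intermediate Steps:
k = -9
S(B) = -5 + B
w = 36 (w = (-5 + 2)*(-12) = -3*(-12) = 36)
(-70 + C(-9, k))/(w + I) = (-70 + (-9 - 9))/(36 + 451) = (-70 - 18)/487 = -88*1/487 = -88/487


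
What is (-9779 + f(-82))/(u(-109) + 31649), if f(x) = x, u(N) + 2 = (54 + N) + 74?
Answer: -9861/31666 ≈ -0.31141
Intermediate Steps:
u(N) = 126 + N (u(N) = -2 + ((54 + N) + 74) = -2 + (128 + N) = 126 + N)
(-9779 + f(-82))/(u(-109) + 31649) = (-9779 - 82)/((126 - 109) + 31649) = -9861/(17 + 31649) = -9861/31666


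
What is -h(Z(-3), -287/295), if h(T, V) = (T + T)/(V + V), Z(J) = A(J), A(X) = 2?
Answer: 590/287 ≈ 2.0557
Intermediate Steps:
Z(J) = 2
h(T, V) = T/V (h(T, V) = (2*T)/((2*V)) = (2*T)*(1/(2*V)) = T/V)
-h(Z(-3), -287/295) = -2/((-287/295)) = -2/((-287*1/295)) = -2/(-287/295) = -2*(-295)/287 = -1*(-590/287) = 590/287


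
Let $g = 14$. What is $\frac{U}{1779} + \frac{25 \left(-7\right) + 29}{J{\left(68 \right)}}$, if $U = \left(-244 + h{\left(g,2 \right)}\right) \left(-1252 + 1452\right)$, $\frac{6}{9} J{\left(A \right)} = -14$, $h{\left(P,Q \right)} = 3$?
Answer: $- \frac{250822}{12453} \approx -20.141$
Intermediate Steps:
$J{\left(A \right)} = -21$ ($J{\left(A \right)} = \frac{3}{2} \left(-14\right) = -21$)
$U = -48200$ ($U = \left(-244 + 3\right) \left(-1252 + 1452\right) = \left(-241\right) 200 = -48200$)
$\frac{U}{1779} + \frac{25 \left(-7\right) + 29}{J{\left(68 \right)}} = - \frac{48200}{1779} + \frac{25 \left(-7\right) + 29}{-21} = \left(-48200\right) \frac{1}{1779} + \left(-175 + 29\right) \left(- \frac{1}{21}\right) = - \frac{48200}{1779} - - \frac{146}{21} = - \frac{48200}{1779} + \frac{146}{21} = - \frac{250822}{12453}$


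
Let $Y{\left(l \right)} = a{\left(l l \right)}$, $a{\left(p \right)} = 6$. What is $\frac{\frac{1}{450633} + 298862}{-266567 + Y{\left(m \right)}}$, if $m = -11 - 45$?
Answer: $- \frac{134677079647}{120121183113} \approx -1.1212$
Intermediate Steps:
$m = -56$ ($m = -11 - 45 = -56$)
$Y{\left(l \right)} = 6$
$\frac{\frac{1}{450633} + 298862}{-266567 + Y{\left(m \right)}} = \frac{\frac{1}{450633} + 298862}{-266567 + 6} = \frac{\frac{1}{450633} + 298862}{-266561} = \frac{134677079647}{450633} \left(- \frac{1}{266561}\right) = - \frac{134677079647}{120121183113}$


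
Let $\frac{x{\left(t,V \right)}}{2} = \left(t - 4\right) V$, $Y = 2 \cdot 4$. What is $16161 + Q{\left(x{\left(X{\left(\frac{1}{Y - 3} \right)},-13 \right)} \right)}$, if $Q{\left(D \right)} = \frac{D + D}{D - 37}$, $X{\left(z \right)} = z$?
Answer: $\frac{4994737}{309} \approx 16164.0$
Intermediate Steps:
$Y = 8$
$x{\left(t,V \right)} = 2 V \left(-4 + t\right)$ ($x{\left(t,V \right)} = 2 \left(t - 4\right) V = 2 \left(-4 + t\right) V = 2 V \left(-4 + t\right)$)
$Q{\left(D \right)} = \frac{2 D}{-37 + D}$
$16161 + Q{\left(x{\left(X{\left(\frac{1}{Y - 3} \right)},-13 \right)} \right)} = 16161 + \frac{2 \cdot 2 \left(-13\right) \left(-4 + \frac{1}{8 - 3}\right)}{-37 + 2 \left(-13\right) \left(-4 + \frac{1}{8 - 3}\right)} = 16161 + \frac{2 \cdot 2 \left(-13\right) \left(-4 + \frac{1}{5}\right)}{-37 + 2 \left(-13\right) \left(-4 + \frac{1}{5}\right)} = 16161 + \frac{2 \cdot 2 \left(-13\right) \left(- \frac{19}{5}\right)}{-37 + 2 \left(-13\right) \left(- \frac{19}{5}\right)} = 16161 + 2 \cdot \frac{494}{5} \frac{1}{-37 + \frac{494}{5}} = 16161 + 2 \cdot \frac{494}{5} \frac{1}{\frac{309}{5}} = 16161 + 2 \cdot \frac{494}{5} \cdot \frac{5}{309} = 16161 + \frac{988}{309} = \frac{4994737}{309}$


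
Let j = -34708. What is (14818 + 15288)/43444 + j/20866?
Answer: -219915639/226625626 ≈ -0.97039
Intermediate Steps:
(14818 + 15288)/43444 + j/20866 = (14818 + 15288)/43444 - 34708/20866 = 30106*(1/43444) - 34708*1/20866 = 15053/21722 - 17354/10433 = -219915639/226625626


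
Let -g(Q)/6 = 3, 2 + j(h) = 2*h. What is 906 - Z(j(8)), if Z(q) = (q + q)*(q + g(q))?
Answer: 1018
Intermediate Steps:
j(h) = -2 + 2*h
g(Q) = -18 (g(Q) = -6*3 = -18)
Z(q) = 2*q*(-18 + q) (Z(q) = (q + q)*(q - 18) = (2*q)*(-18 + q) = 2*q*(-18 + q))
906 - Z(j(8)) = 906 - 2*(-2 + 2*8)*(-18 + (-2 + 2*8)) = 906 - 2*(-2 + 16)*(-18 + (-2 + 16)) = 906 - 2*14*(-18 + 14) = 906 - 2*14*(-4) = 906 - 1*(-112) = 906 + 112 = 1018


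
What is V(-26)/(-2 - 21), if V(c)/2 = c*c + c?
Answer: -1300/23 ≈ -56.522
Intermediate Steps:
V(c) = 2*c + 2*c² (V(c) = 2*(c*c + c) = 2*(c² + c) = 2*(c + c²) = 2*c + 2*c²)
V(-26)/(-2 - 21) = (2*(-26)*(1 - 26))/(-2 - 21) = (2*(-26)*(-25))/(-23) = 1300*(-1/23) = -1300/23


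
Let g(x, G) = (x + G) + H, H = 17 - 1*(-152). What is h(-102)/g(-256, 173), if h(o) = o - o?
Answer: 0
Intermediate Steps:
H = 169 (H = 17 + 152 = 169)
g(x, G) = 169 + G + x (g(x, G) = (x + G) + 169 = (G + x) + 169 = 169 + G + x)
h(o) = 0
h(-102)/g(-256, 173) = 0/(169 + 173 - 256) = 0/86 = 0*(1/86) = 0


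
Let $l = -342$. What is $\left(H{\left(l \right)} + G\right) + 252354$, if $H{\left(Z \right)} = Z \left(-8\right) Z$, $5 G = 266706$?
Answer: $- \frac{3150084}{5} \approx -6.3002 \cdot 10^{5}$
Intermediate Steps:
$G = \frac{266706}{5}$ ($G = \frac{1}{5} \cdot 266706 = \frac{266706}{5} \approx 53341.0$)
$H{\left(Z \right)} = - 8 Z^{2}$ ($H{\left(Z \right)} = - 8 Z Z = - 8 Z^{2}$)
$\left(H{\left(l \right)} + G\right) + 252354 = \left(- 8 \left(-342\right)^{2} + \frac{266706}{5}\right) + 252354 = \left(\left(-8\right) 116964 + \frac{266706}{5}\right) + 252354 = \left(-935712 + \frac{266706}{5}\right) + 252354 = - \frac{4411854}{5} + 252354 = - \frac{3150084}{5}$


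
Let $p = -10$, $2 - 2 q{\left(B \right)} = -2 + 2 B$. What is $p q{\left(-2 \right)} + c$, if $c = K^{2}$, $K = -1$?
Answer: $-39$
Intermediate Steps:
$c = 1$ ($c = \left(-1\right)^{2} = 1$)
$q{\left(B \right)} = 2 - B$ ($q{\left(B \right)} = 1 - \frac{-2 + 2 B}{2} = 1 - \left(-1 + B\right) = 2 - B$)
$p q{\left(-2 \right)} + c = - 10 \left(2 - -2\right) + 1 = - 10 \left(2 + 2\right) + 1 = \left(-10\right) 4 + 1 = -40 + 1 = -39$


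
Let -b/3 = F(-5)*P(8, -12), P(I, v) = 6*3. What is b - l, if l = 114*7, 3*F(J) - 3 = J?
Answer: -762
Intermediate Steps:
F(J) = 1 + J/3
P(I, v) = 18
b = 36 (b = -3*(1 + (⅓)*(-5))*18 = -3*(1 - 5/3)*18 = -(-2)*18 = -3*(-12) = 36)
l = 798
b - l = 36 - 1*798 = 36 - 798 = -762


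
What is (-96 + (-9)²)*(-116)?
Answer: 1740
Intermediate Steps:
(-96 + (-9)²)*(-116) = (-96 + 81)*(-116) = -15*(-116) = 1740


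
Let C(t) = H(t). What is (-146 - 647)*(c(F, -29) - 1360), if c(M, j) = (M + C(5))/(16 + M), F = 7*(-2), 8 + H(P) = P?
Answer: 2170441/2 ≈ 1.0852e+6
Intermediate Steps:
H(P) = -8 + P
C(t) = -8 + t
F = -14
c(M, j) = (-3 + M)/(16 + M) (c(M, j) = (M + (-8 + 5))/(16 + M) = (M - 3)/(16 + M) = (-3 + M)/(16 + M))
(-146 - 647)*(c(F, -29) - 1360) = (-146 - 647)*((-3 - 14)/(16 - 14) - 1360) = -793*(-17/2 - 1360) = -793*(-2737/2) = 2170441/2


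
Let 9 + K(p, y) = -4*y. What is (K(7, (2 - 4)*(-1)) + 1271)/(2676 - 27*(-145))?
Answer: 418/2197 ≈ 0.19026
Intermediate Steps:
K(p, y) = -9 - 4*y
(K(7, (2 - 4)*(-1)) + 1271)/(2676 - 27*(-145)) = ((-9 - 4*(2 - 4)*(-1)) + 1271)/(2676 - 27*(-145)) = ((-9 - (-8)*(-1)) + 1271)/(2676 + 3915) = ((-9 - 4*2) + 1271)/6591 = ((-9 - 8) + 1271)*(1/6591) = (-17 + 1271)*(1/6591) = 1254*(1/6591) = 418/2197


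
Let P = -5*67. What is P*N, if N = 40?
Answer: -13400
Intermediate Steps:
P = -335
P*N = -335*40 = -13400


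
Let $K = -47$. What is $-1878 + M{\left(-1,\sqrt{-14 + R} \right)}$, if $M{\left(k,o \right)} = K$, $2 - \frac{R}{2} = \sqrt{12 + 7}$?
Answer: $-1925$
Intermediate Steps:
$R = 4 - 2 \sqrt{19}$ ($R = 4 - 2 \sqrt{12 + 7} = 4 - 2 \sqrt{19} \approx -4.7178$)
$M{\left(k,o \right)} = -47$
$-1878 + M{\left(-1,\sqrt{-14 + R} \right)} = -1878 - 47 = -1925$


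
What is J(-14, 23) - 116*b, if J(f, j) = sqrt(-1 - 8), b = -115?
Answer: 13340 + 3*I ≈ 13340.0 + 3.0*I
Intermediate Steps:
J(f, j) = 3*I (J(f, j) = sqrt(-9) = 3*I)
J(-14, 23) - 116*b = 3*I - 116*(-115) = 3*I + 13340 = 13340 + 3*I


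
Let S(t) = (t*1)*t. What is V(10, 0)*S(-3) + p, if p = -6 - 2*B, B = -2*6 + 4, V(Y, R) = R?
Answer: 10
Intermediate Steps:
B = -8 (B = -12 + 4 = -8)
p = 10 (p = -6 - 2*(-8) = -6 + 16 = 10)
S(t) = t**2 (S(t) = t*t = t**2)
V(10, 0)*S(-3) + p = 0*(-3)**2 + 10 = 0*9 + 10 = 0 + 10 = 10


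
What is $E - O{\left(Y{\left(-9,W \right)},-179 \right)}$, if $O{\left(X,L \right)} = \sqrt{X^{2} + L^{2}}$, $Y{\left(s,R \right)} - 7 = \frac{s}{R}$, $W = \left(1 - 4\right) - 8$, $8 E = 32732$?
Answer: $\frac{8183}{2} - \frac{\sqrt{3884357}}{11} \approx 3912.3$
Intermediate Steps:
$E = \frac{8183}{2}$ ($E = \frac{1}{8} \cdot 32732 = \frac{8183}{2} \approx 4091.5$)
$W = -11$ ($W = \left(1 - 4\right) - 8 = -3 - 8 = -11$)
$Y{\left(s,R \right)} = 7 + \frac{s}{R}$
$O{\left(X,L \right)} = \sqrt{L^{2} + X^{2}}$
$E - O{\left(Y{\left(-9,W \right)},-179 \right)} = \frac{8183}{2} - \sqrt{\left(-179\right)^{2} + \left(7 - \frac{9}{-11}\right)^{2}} = \frac{8183}{2} - \sqrt{32041 + \left(7 - - \frac{9}{11}\right)^{2}} = \frac{8183}{2} - \sqrt{32041 + \left(7 + \frac{9}{11}\right)^{2}} = \frac{8183}{2} - \sqrt{32041 + \left(\frac{86}{11}\right)^{2}} = \frac{8183}{2} - \sqrt{32041 + \frac{7396}{121}} = \frac{8183}{2} - \sqrt{\frac{3884357}{121}} = \frac{8183}{2} - \frac{\sqrt{3884357}}{11}$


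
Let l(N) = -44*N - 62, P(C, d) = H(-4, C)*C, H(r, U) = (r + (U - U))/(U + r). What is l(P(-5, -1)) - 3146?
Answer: -27992/9 ≈ -3110.2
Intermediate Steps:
H(r, U) = r/(U + r) (H(r, U) = (r + 0)/(U + r) = r/(U + r))
P(C, d) = -4*C/(-4 + C) (P(C, d) = (-4/(C - 4))*C = (-4/(-4 + C))*C = -4*C/(-4 + C))
l(N) = -62 - 44*N
l(P(-5, -1)) - 3146 = (-62 - (-176)*(-5)/(-4 - 5)) - 3146 = (-62 - (-176)*(-5)/(-9)) - 3146 = (-62 - (-176)*(-5)*(-1)/9) - 3146 = (-62 - 44*(-20/9)) - 3146 = (-62 + 880/9) - 3146 = 322/9 - 3146 = -27992/9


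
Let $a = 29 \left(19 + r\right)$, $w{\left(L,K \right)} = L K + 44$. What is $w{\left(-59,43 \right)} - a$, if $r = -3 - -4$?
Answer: $-3073$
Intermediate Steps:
$r = 1$ ($r = -3 + 4 = 1$)
$w{\left(L,K \right)} = 44 + K L$ ($w{\left(L,K \right)} = K L + 44 = 44 + K L$)
$a = 580$ ($a = 29 \left(19 + 1\right) = 29 \cdot 20 = 580$)
$w{\left(-59,43 \right)} - a = \left(44 + 43 \left(-59\right)\right) - 580 = \left(44 - 2537\right) - 580 = -2493 - 580 = -3073$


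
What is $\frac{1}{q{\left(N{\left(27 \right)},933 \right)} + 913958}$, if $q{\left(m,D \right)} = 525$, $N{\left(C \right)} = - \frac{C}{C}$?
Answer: $\frac{1}{914483} \approx 1.0935 \cdot 10^{-6}$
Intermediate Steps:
$N{\left(C \right)} = -1$ ($N{\left(C \right)} = \left(-1\right) 1 = -1$)
$\frac{1}{q{\left(N{\left(27 \right)},933 \right)} + 913958} = \frac{1}{525 + 913958} = \frac{1}{914483}$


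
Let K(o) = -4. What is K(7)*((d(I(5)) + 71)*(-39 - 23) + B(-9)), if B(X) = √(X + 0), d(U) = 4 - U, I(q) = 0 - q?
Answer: 19840 - 12*I ≈ 19840.0 - 12.0*I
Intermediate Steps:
I(q) = -q
B(X) = √X
K(7)*((d(I(5)) + 71)*(-39 - 23) + B(-9)) = -4*(((4 - (-1)*5) + 71)*(-39 - 23) + √(-9)) = -4*(((4 - 1*(-5)) + 71)*(-62) + 3*I) = -4*(((4 + 5) + 71)*(-62) + 3*I) = -4*((9 + 71)*(-62) + 3*I) = -4*(80*(-62) + 3*I) = -4*(-4960 + 3*I) = 19840 - 12*I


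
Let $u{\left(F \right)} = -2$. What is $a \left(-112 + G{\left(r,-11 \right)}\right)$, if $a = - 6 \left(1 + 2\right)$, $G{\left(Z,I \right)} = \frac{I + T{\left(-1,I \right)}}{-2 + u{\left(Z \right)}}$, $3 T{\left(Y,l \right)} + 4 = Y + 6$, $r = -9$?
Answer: $1968$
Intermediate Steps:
$T{\left(Y,l \right)} = \frac{2}{3} + \frac{Y}{3}$ ($T{\left(Y,l \right)} = - \frac{4}{3} + \frac{Y + 6}{3} = - \frac{4}{3} + \frac{6 + Y}{3} = - \frac{4}{3} + \left(2 + \frac{Y}{3}\right) = \frac{2}{3} + \frac{Y}{3}$)
$G{\left(Z,I \right)} = - \frac{1}{12} - \frac{I}{4}$ ($G{\left(Z,I \right)} = \frac{I + \left(\frac{2}{3} + \frac{1}{3} \left(-1\right)\right)}{-2 - 2} = \frac{I + \left(\frac{2}{3} - \frac{1}{3}\right)}{-4} = \left(I + \frac{1}{3}\right) \left(- \frac{1}{4}\right) = \left(\frac{1}{3} + I\right) \left(- \frac{1}{4}\right) = - \frac{1}{12} - \frac{I}{4}$)
$a = -18$ ($a = \left(-6\right) 3 = -18$)
$a \left(-112 + G{\left(r,-11 \right)}\right) = - 18 \left(-112 - - \frac{8}{3}\right) = - 18 \left(-112 + \left(- \frac{1}{12} + \frac{11}{4}\right)\right) = - 18 \left(-112 + \frac{8}{3}\right) = \left(-18\right) \left(- \frac{328}{3}\right) = 1968$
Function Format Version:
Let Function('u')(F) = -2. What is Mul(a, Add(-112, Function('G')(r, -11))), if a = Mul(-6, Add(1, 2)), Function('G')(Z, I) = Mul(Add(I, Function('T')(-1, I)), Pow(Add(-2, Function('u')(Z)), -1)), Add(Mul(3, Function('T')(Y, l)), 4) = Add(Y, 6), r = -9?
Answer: 1968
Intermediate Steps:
Function('T')(Y, l) = Add(Rational(2, 3), Mul(Rational(1, 3), Y)) (Function('T')(Y, l) = Add(Rational(-4, 3), Mul(Rational(1, 3), Add(Y, 6))) = Add(Rational(-4, 3), Mul(Rational(1, 3), Add(6, Y))) = Add(Rational(-4, 3), Add(2, Mul(Rational(1, 3), Y))) = Add(Rational(2, 3), Mul(Rational(1, 3), Y)))
Function('G')(Z, I) = Add(Rational(-1, 12), Mul(Rational(-1, 4), I)) (Function('G')(Z, I) = Mul(Add(I, Add(Rational(2, 3), Mul(Rational(1, 3), -1))), Pow(Add(-2, -2), -1)) = Mul(Add(I, Add(Rational(2, 3), Rational(-1, 3))), Pow(-4, -1)) = Mul(Add(I, Rational(1, 3)), Rational(-1, 4)) = Mul(Add(Rational(1, 3), I), Rational(-1, 4)) = Add(Rational(-1, 12), Mul(Rational(-1, 4), I)))
a = -18 (a = Mul(-6, 3) = -18)
Mul(a, Add(-112, Function('G')(r, -11))) = Mul(-18, Add(-112, Add(Rational(-1, 12), Mul(Rational(-1, 4), -11)))) = Mul(-18, Add(-112, Add(Rational(-1, 12), Rational(11, 4)))) = Mul(-18, Add(-112, Rational(8, 3))) = Mul(-18, Rational(-328, 3)) = 1968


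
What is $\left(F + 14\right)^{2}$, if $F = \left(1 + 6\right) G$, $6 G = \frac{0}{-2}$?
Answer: $196$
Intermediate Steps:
$G = 0$ ($G = \frac{0 \frac{1}{-2}}{6} = \frac{0 \left(- \frac{1}{2}\right)}{6} = \frac{1}{6} \cdot 0 = 0$)
$F = 0$ ($F = \left(1 + 6\right) 0 = 7 \cdot 0 = 0$)
$\left(F + 14\right)^{2} = \left(0 + 14\right)^{2} = 14^{2} = 196$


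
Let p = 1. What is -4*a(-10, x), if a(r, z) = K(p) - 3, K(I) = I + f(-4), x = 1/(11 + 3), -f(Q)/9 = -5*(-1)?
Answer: 188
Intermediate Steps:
f(Q) = -45 (f(Q) = -(-45)*(-1) = -9*5 = -45)
x = 1/14 ≈ 0.071429
K(I) = -45 + I (K(I) = I - 45 = -45 + I)
a(r, z) = -47 (a(r, z) = (-45 + 1) - 3 = -44 - 3 = -47)
-4*a(-10, x) = -4*(-47) = 188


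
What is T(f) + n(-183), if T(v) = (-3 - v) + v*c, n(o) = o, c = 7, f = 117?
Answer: 516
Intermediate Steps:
T(v) = -3 + 6*v (T(v) = (-3 - v) + v*7 = (-3 - v) + 7*v = -3 + 6*v)
T(f) + n(-183) = (-3 + 6*117) - 183 = (-3 + 702) - 183 = 699 - 183 = 516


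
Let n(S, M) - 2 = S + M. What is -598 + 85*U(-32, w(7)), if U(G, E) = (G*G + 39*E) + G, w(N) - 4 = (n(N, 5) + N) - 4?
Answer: 153337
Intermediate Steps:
n(S, M) = 2 + M + S (n(S, M) = 2 + (S + M) = 2 + (M + S) = 2 + M + S)
w(N) = 7 + 2*N (w(N) = 4 + (((2 + 5 + N) + N) - 4) = 4 + (((7 + N) + N) - 4) = 4 + ((7 + 2*N) - 4) = 4 + (3 + 2*N) = 7 + 2*N)
U(G, E) = G + G² + 39*E (U(G, E) = (G² + 39*E) + G = G + G² + 39*E)
-598 + 85*U(-32, w(7)) = -598 + 85*(-32 + (-32)² + 39*(7 + 2*7)) = -598 + 85*(-32 + 1024 + 39*(7 + 14)) = -598 + 85*(-32 + 1024 + 39*21) = -598 + 85*(-32 + 1024 + 819) = -598 + 85*1811 = -598 + 153935 = 153337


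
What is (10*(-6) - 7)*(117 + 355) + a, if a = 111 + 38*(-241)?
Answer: -40671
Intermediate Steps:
a = -9047 (a = 111 - 9158 = -9047)
(10*(-6) - 7)*(117 + 355) + a = (10*(-6) - 7)*(117 + 355) - 9047 = (-60 - 7)*472 - 9047 = -67*472 - 9047 = -31624 - 9047 = -40671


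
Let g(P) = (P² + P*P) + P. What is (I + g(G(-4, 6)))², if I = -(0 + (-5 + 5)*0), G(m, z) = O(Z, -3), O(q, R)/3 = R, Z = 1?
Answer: 23409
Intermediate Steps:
O(q, R) = 3*R
G(m, z) = -9 (G(m, z) = 3*(-3) = -9)
g(P) = P + 2*P² (g(P) = (P² + P²) + P = 2*P² + P = P + 2*P²)
I = 0 (I = -(0 + 0*0) = -(0 + 0) = -1*0 = 0)
(I + g(G(-4, 6)))² = (0 - 9*(1 + 2*(-9)))² = (0 - 9*(1 - 18))² = (0 - 9*(-17))² = (0 + 153)² = 153² = 23409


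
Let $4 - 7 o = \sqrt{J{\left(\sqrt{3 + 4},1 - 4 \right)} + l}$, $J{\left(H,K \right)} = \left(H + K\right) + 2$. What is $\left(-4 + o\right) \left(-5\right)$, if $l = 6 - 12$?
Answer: $\frac{120}{7} + \frac{5 \sqrt{-7 + \sqrt{7}}}{7} \approx 17.143 + 1.4905 i$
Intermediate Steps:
$l = -6$ ($l = 6 - 12 = -6$)
$J{\left(H,K \right)} = 2 + H + K$
$o = \frac{4}{7} - \frac{\sqrt{-7 + \sqrt{7}}}{7}$ ($o = \frac{4}{7} - \frac{\sqrt{\left(2 + \sqrt{3 + 4} + \left(1 - 4\right)\right) - 6}}{7} = \frac{4}{7} - \frac{\sqrt{\left(2 + \sqrt{7} - 3\right) - 6}}{7} = \frac{4}{7} - \frac{\sqrt{\left(-1 + \sqrt{7}\right) - 6}}{7} = \frac{4}{7} - \frac{\sqrt{-7 + \sqrt{7}}}{7} \approx 0.57143 - 0.2981 i$)
$\left(-4 + o\right) \left(-5\right) = \left(-4 + \left(\frac{4}{7} - \frac{\sqrt{-7 + \sqrt{7}}}{7}\right)\right) \left(-5\right) = \left(- \frac{24}{7} - \frac{\sqrt{-7 + \sqrt{7}}}{7}\right) \left(-5\right) = \frac{120}{7} + \frac{5 \sqrt{-7 + \sqrt{7}}}{7}$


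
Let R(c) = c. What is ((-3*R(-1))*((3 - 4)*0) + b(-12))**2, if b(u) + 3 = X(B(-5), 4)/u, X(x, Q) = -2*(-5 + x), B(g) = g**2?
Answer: 1/9 ≈ 0.11111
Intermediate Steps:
X(x, Q) = 10 - 2*x
b(u) = -3 - 40/u (b(u) = -3 + (10 - 2*(-5)**2)/u = -3 + (10 - 2*25)/u = -3 + (10 - 50)/u = -3 - 40/u)
((-3*R(-1))*((3 - 4)*0) + b(-12))**2 = ((-3*(-1))*((3 - 4)*0) + (-3 - 40/(-12)))**2 = (3*(-1*0) + (-3 - 40*(-1/12)))**2 = (3*0 + (-3 + 10/3))**2 = (0 + 1/3)**2 = (1/3)**2 = 1/9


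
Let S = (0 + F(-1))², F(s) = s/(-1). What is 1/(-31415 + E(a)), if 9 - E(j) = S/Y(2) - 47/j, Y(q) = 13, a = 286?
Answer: -286/8982091 ≈ -3.1841e-5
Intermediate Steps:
F(s) = -s (F(s) = s*(-1) = -s)
S = 1 (S = (0 - 1*(-1))² = (0 + 1)² = 1² = 1)
E(j) = 116/13 + 47/j (E(j) = 9 - (1/13 - 47/j) = 9 + (-1/13 + 47/j) = 116/13 + 47/j)
1/(-31415 + E(a)) = 1/(-31415 + (116/13 + 47/286)) = 1/(-31415 + 2599/286) = 1/(-8982091/286) = -286/8982091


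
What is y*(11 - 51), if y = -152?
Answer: 6080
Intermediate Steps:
y*(11 - 51) = -152*(11 - 51) = -152*(-40) = 6080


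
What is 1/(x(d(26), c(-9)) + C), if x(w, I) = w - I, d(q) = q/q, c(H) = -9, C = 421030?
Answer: 1/421040 ≈ 2.3751e-6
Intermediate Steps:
d(q) = 1
1/(x(d(26), c(-9)) + C) = 1/((1 - 1*(-9)) + 421030) = 1/((1 + 9) + 421030) = 1/(10 + 421030) = 1/421040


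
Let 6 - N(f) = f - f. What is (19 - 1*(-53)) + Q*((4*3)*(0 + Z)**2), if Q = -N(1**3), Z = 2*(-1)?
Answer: -216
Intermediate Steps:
Z = -2
N(f) = 6 (N(f) = 6 - (f - f) = 6 - 1*0 = 6 + 0 = 6)
Q = -6 (Q = -1*6 = -6)
(19 - 1*(-53)) + Q*((4*3)*(0 + Z)**2) = (19 - 1*(-53)) - 6*4*3*(0 - 2)**2 = (19 + 53) - 72*(-2)**2 = 72 - 72*4 = 72 - 6*48 = 72 - 288 = -216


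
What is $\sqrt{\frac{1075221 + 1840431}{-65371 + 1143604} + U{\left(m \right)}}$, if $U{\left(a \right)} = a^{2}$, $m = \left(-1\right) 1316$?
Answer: $\frac{10 \sqrt{2237150422305357}}{359411} \approx 1316.0$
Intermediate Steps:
$m = -1316$
$\sqrt{\frac{1075221 + 1840431}{-65371 + 1143604} + U{\left(m \right)}} = \sqrt{\frac{1075221 + 1840431}{-65371 + 1143604} + \left(-1316\right)^{2}} = \sqrt{\frac{2915652}{1078233} + 1731856} = \sqrt{2915652 \cdot \frac{1}{1078233} + 1731856} = \sqrt{\frac{971884}{359411} + 1731856} = \sqrt{\frac{622449068700}{359411}} = \frac{10 \sqrt{2237150422305357}}{359411}$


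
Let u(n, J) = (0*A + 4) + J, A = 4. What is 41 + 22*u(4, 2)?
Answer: 173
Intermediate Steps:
u(n, J) = 4 + J (u(n, J) = (0*4 + 4) + J = (0 + 4) + J = 4 + J)
41 + 22*u(4, 2) = 41 + 22*(4 + 2) = 41 + 22*6 = 41 + 132 = 173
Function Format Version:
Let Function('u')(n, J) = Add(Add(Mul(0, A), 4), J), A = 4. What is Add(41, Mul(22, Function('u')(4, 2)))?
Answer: 173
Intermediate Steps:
Function('u')(n, J) = Add(4, J) (Function('u')(n, J) = Add(Add(Mul(0, 4), 4), J) = Add(Add(0, 4), J) = Add(4, J))
Add(41, Mul(22, Function('u')(4, 2))) = Add(41, Mul(22, Add(4, 2))) = Add(41, Mul(22, 6)) = Add(41, 132) = 173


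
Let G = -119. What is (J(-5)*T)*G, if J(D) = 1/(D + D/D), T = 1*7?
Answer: 833/4 ≈ 208.25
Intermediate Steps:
T = 7
J(D) = 1/(1 + D) (J(D) = 1/(D + 1) = 1/(1 + D))
(J(-5)*T)*G = (7/(1 - 5))*(-119) = (7/(-4))*(-119) = -¼*7*(-119) = -7/4*(-119) = 833/4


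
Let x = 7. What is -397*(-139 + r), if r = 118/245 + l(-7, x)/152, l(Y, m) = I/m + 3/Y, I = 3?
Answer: 13472989/245 ≈ 54992.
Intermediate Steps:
l(Y, m) = 3/Y + 3/m (l(Y, m) = 3/m + 3/Y = 3/Y + 3/m)
r = 118/245 (r = 118/245 + (3/(-7) + 3/7)/152 = 118*(1/245) + (3*(-1/7) + 3*(1/7))*(1/152) = 118/245 + (-3/7 + 3/7)*(1/152) = 118/245 + 0*(1/152) = 118/245 + 0 = 118/245 ≈ 0.48163)
-397*(-139 + r) = -397*(-139 + 118/245) = -397*(-33937/245) = 13472989/245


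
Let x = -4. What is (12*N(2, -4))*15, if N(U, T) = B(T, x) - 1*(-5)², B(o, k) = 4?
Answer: -3780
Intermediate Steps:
N(U, T) = -21 (N(U, T) = 4 - 1*(-5)² = 4 - 1*25 = 4 - 25 = -21)
(12*N(2, -4))*15 = (12*(-21))*15 = -252*15 = -3780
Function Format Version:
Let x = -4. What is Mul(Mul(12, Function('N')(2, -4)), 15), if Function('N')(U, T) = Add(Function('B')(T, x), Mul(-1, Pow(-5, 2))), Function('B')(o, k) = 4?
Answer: -3780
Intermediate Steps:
Function('N')(U, T) = -21 (Function('N')(U, T) = Add(4, Mul(-1, Pow(-5, 2))) = Add(4, Mul(-1, 25)) = Add(4, -25) = -21)
Mul(Mul(12, Function('N')(2, -4)), 15) = Mul(Mul(12, -21), 15) = Mul(-252, 15) = -3780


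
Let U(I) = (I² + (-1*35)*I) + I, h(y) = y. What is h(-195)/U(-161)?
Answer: -1/161 ≈ -0.0062112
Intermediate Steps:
U(I) = I² - 34*I (U(I) = (I² - 35*I) + I = I² - 34*I)
h(-195)/U(-161) = -195*(-1/(161*(-34 - 161))) = -195/((-161*(-195))) = -195/31395 = -195*1/31395 = -1/161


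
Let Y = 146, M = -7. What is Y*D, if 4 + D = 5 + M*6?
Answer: -5986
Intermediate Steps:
D = -41 (D = -4 + (5 - 7*6) = -4 + (5 - 42) = -4 - 37 = -41)
Y*D = 146*(-41) = -5986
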